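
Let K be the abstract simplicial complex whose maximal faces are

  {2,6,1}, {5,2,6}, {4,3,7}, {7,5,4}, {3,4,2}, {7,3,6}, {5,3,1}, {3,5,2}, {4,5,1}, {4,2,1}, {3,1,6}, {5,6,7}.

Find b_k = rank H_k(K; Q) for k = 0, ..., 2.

Order the vertices as 1 < 2 < 3 < 4 < 5 < 6 < 7. Listing each simplex with vertices in this order, K has dimension 2 with simplices:

  0-simplices (7): [1], [2], [3], [4], [5], [6], [7]
  1-simplices (18): [1,2], [1,3], [1,4], [1,5], [1,6], [2,3], [2,4], [2,5], [2,6], [3,4], [3,5], [3,6], [3,7], [4,5], [4,7], [5,6], [5,7], [6,7]
  2-simplices (12): [1,2,4], [1,2,6], [1,3,5], [1,3,6], [1,4,5], [2,3,4], [2,3,5], [2,5,6], [3,4,7], [3,6,7], [4,5,7], [5,6,7]

Hence C_0 ≅ Z^7, C_1 ≅ Z^18, C_2 ≅ Z^12.

The boundary map ∂_1: C_1 → C_0 maps an edge to its endpoints' difference, ∂[p,q] = q − p. For instance
  ∂[4,7] = [7] − [4].
The 7×18 boundary matrix has rank 6 and Smith normal form diag(1,1,1,1,1,1).

Boundary ∂_2: C_2 → C_1 sends each 2-simplex [p,q,r] to [q,r] − [p,r] + [p,q]. For instance
  ∂[2,3,4] = [3,4] − [2,4] + [2,3],
  ∂[2,3,5] = [3,5] − [2,5] + [2,3].
As a 18×12 matrix over Z this has rank 12, with invariant factors (1,1,1,1,1,1,1,1,1,1,1,2).

Reading off H_k = ker ∂_k / im ∂_{k+1}:

  H_0: rank C_0 − rank ∂_1 = 7 − 6 = 1, and the invariant factors of ∂_1 are all 1, so H_0 = Z.
  H_1: rank ker ∂_1 − rank ∂_2 = (18 − 6) − 12 = 0, and ∂_2 has invariant factor 2 > 1, so H_1 = Z/2Z.
  H_2: rank ker ∂_2 − rank ∂_3 = (12 − 12) − 0 = 0, and there is no ∂_3, so H_2 = 0.

Hence the Betti numbers are b_0 = 1, b_1 = 0, b_2 = 0.

b_0 = 1, b_1 = 0, b_2 = 0.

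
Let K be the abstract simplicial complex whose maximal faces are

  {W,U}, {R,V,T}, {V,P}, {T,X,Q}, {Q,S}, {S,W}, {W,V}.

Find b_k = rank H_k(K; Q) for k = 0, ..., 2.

Order the vertices as P < Q < R < S < T < U < V < W < X. Listing each simplex with vertices in this order, K has dimension 2 with simplices:

  0-simplices (9): P, Q, R, S, T, U, V, W, X
  1-simplices (11): PV, QS, QT, QX, RT, RV, SW, TV, TX, UW, VW
  2-simplices (2): QTX, RTV

giving chain groups C_0 ≅ Z^9, C_1 ≅ Z^11, C_2 ≅ Z^2.

The boundary map ∂_1: C_1 → C_0 sends each edge [p,q] (with p < q) to q − p. For instance
  ∂RV = V − R.
This gives a 9×11 integer matrix of rank 8; reducing to Smith normal form yields diagonal entries (1,1,1,1,1,1,1,1).

∂_2: C_2 → C_1 sends each 2-simplex [p,q,r] to [q,r] − [p,r] + [p,q]. For instance
  ∂RTV = TV − RV + RT,
  ∂QTX = TX − QX + QT.
The resulting 11×2 matrix has rank 2, and its Smith normal form has invariant factors (1,1).

From H_k ≅ ker(∂_k) / im(∂_{k+1}) we obtain:

  H_0: rank C_0 − rank ∂_1 = 9 − 8 = 1, and the invariant factors of ∂_1 are all 1, so H_0 ≅ Z.
  H_1: rank ker ∂_1 − rank ∂_2 = (11 − 8) − 2 = 1, and the invariant factors of ∂_2 are all 1, so H_1 ≅ Z.
  H_2: rank ker ∂_2 − rank ∂_3 = (2 − 2) − 0 = 0, and there is no ∂_3, so H_2 ≅ 0.

Hence the Betti numbers are b_0 = 1, b_1 = 1, b_2 = 0.

b_0 = 1, b_1 = 1, b_2 = 0.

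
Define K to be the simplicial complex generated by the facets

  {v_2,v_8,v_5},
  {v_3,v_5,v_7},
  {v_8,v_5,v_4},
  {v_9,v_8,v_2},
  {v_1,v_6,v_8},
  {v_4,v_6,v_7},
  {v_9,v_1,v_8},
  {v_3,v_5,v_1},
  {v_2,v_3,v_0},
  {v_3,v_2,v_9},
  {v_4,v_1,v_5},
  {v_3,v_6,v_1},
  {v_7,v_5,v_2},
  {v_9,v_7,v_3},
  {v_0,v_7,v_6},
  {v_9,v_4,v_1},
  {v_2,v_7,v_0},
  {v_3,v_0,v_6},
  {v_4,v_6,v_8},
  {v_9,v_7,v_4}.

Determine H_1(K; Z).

We work with the vertex ordering v_0 < v_1 < v_2 < v_3 < v_4 < v_5 < v_6 < v_7 < v_8 < v_9. The simplices of K, each written with vertices in increasing order, are:

  0-simplices (10): [v_0], [v_1], [v_2], [v_3], [v_4], [v_5], [v_6], [v_7], [v_8], [v_9]
  1-simplices (30): (30 of them)
  2-simplices (20): (20 of them)

so the chain groups are C_0 ≅ Z^10, C_1 ≅ Z^30, C_2 ≅ Z^20.

Boundary ∂_1: C_1 → C_0 maps an edge to its endpoints' difference, ∂[p,q] = q − p.
This gives a 10×30 integer matrix of rank 9; reducing to Smith normal form yields diagonal entries (1,1,1,1,1,1,1,1,1).

The boundary map ∂_2: C_2 → C_1 acts by ∂[p,q,r] = [q,r] − [p,r] + [p,q]. For instance
  ∂[v_0,v_6,v_7] = [v_6,v_7] − [v_0,v_7] + [v_0,v_6],
  ∂[v_2,v_3,v_9] = [v_3,v_9] − [v_2,v_9] + [v_2,v_3].
As a 30×20 matrix over Z this has rank 20, with invariant factors (1,1,1,1,1,1,1,1,1,1,1,1,1,1,1,1,1,1,1,2).

Now H_k = ker ∂_k / im ∂_{k+1}, so:

  H_1: rank ker ∂_1 − rank ∂_2 = (30 − 9) − 20 = 1, and ∂_2 has invariant factor 2 > 1, so H_1 = Z × Z/2.

(K is a triangulation of the Klein bottle.)

H_1 = Z × Z/2.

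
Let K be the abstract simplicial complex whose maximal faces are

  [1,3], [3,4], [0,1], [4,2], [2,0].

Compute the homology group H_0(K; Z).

Take the total order 0 < 1 < 2 < 3 < 4 on the vertex set. Then K (dimension 1) consists of the simplices:

  0-simplices (5): [0], [1], [2], [3], [4]
  1-simplices (5): [0,1], [0,2], [1,3], [2,4], [3,4]

so the chain groups are C_0 ≅ Z^5, C_1 ≅ Z^5.

Boundary ∂_1: C_1 → C_0 maps an edge to its endpoints' difference, ∂[p,q] = q − p.
The 5×5 boundary matrix has rank 4 and Smith normal form diag(1,1,1,1).

Reading off H_k = ker ∂_k / im ∂_{k+1}:

  H_0: rank C_0 − rank ∂_1 = 5 − 4 = 1, and the invariant factors of ∂_1 are all 1, so H_0 ≅ Z.

(K is a triangulation of the circle S^1.)

H_0 = Z.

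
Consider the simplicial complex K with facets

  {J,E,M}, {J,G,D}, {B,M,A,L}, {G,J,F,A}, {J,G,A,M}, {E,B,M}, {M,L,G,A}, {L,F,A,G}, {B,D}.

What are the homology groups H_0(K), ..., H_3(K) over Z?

K has 9 vertices, 22 edges, 18 triangles, 5 3-simplices.
rank ∂_0 = 0, rank ∂_1 = 8 ⇒ b_0 = 9 − 0 − 8 = 1; all invariant factors of ∂_1 are 1 so no torsion. So H_0 ≅ Z.
rank ∂_1 = 8, rank ∂_2 = 13 ⇒ b_1 = 22 − 8 − 13 = 1; all invariant factors of ∂_2 are 1 so no torsion. So H_1 ≅ Z.
rank ∂_2 = 13, rank ∂_3 = 5 ⇒ b_2 = 18 − 13 − 5 = 0; all invariant factors of ∂_3 are 1 so no torsion. So H_2 ≅ 0.
rank ∂_3 = 5, rank ∂_4 = 0 ⇒ b_3 = 5 − 5 − 0 = 0. So H_3 ≅ 0.

H_0 = Z,  H_1 = Z,  H_2 = 0,  H_3 = 0.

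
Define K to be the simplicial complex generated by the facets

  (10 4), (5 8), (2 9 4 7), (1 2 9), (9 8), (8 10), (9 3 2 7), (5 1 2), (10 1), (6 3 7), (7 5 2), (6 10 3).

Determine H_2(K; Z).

Order the vertices as 1 < 2 < 3 < 4 < 5 < 6 < 7 < 8 < 9 < 10. Listing each simplex with vertices in this order, K has dimension 3 with simplices:

  0-simplices (10): [1], [2], [3], [4], [5], [6], [7], [8], [9], [10]
  1-simplices (23): (23 of them)
  2-simplices (12): [1,2,5], [1,2,9], [2,3,7], [2,3,9], [2,4,7], [2,4,9], [2,5,7], [2,7,9], [3,6,7], [3,6,10], [3,7,9], [4,7,9]
  3-simplices (2): [2,3,7,9], [2,4,7,9]

giving chain groups C_0 ≅ Z^10, C_1 ≅ Z^23, C_2 ≅ Z^12, C_3 ≅ Z^2.

Boundary ∂_1: C_1 → C_0 maps an edge to its endpoints' difference, ∂[p,q] = q − p. For instance
  ∂[2,5] = [5] − [2].
As a 10×23 matrix over Z this has rank 9, with invariant factors (1,1,1,1,1,1,1,1,1).

∂_2: C_2 → C_1 maps a triangle to the signed sum of its edges. For instance
  ∂[2,4,7] = [4,7] − [2,7] + [2,4],
  ∂[4,7,9] = [7,9] − [4,9] + [4,7].
As a 23×12 matrix over Z this has rank 10, with invariant factors (1,1,1,1,1,1,1,1,1,1).

Boundary ∂_3: C_3 → C_2 sends each 3-simplex σ to the alternating sum Σ_i (−1)^i (σ with its i-th vertex removed). For instance
  ∂[2,4,7,9] = [4,7,9] − [2,7,9] + [2,4,9] − [2,4,7],
  ∂[2,3,7,9] = [3,7,9] − [2,7,9] + [2,3,9] − [2,3,7].
The resulting 12×2 matrix has rank 2, and its Smith normal form has invariant factors (1,1).

From H_k ≅ ker(∂_k) / im(∂_{k+1}) we obtain:

  H_2: rank ker ∂_2 − rank ∂_3 = (12 − 10) − 2 = 0, and the invariant factors of ∂_3 are all 1, so H_2 ≅ 0.

H_2 = 0.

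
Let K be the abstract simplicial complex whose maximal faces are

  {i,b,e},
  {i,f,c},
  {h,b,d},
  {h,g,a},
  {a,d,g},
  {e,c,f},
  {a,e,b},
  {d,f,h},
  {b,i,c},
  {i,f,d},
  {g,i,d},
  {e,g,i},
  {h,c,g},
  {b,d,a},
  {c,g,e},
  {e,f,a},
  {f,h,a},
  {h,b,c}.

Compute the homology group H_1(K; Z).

H_1 = Z ⊕ Z/2.

We work with the vertex ordering a < b < c < d < e < f < g < h < i. The simplices of K, each written with vertices in increasing order, are:

  0-simplices (9): a, b, c, d, e, f, g, h, i
  1-simplices (27): ab, ad, ae, af, ag, ah, bc, bd, be, bh, bi, ce, cf, cg, ch, ci, df, dg, dh, di, ef, eg, ei, fh, fi, gh, gi
  2-simplices (18): abd, abe, adg, aef, afh, agh, bch, bci, bdh, bei, cef, ceg, cfi, cgh, dfh, dfi, dgi, egi

Hence C_0 ≅ Z^9, C_1 ≅ Z^27, C_2 ≅ Z^18.

Boundary ∂_1: C_1 → C_0 sends each edge [p,q] (with p < q) to q − p.
As a 9×27 matrix over Z this has rank 8, with invariant factors (1,1,1,1,1,1,1,1).

∂_2: C_2 → C_1 acts by ∂[p,q,r] = [q,r] − [p,r] + [p,q]. For instance
  ∂afh = fh − ah + af,
  ∂dgi = gi − di + dg.
The 27×18 boundary matrix has rank 18 and Smith normal form diag(1,1,1,1,1,1,1,1,1,1,1,1,1,1,1,1,1,2).

Reading off H_k = ker ∂_k / im ∂_{k+1}:

  H_1: rank ker ∂_1 − rank ∂_2 = (27 − 8) − 18 = 1, and ∂_2 has invariant factor 2 > 1, so H_1 ≅ Z ⊕ Z/2.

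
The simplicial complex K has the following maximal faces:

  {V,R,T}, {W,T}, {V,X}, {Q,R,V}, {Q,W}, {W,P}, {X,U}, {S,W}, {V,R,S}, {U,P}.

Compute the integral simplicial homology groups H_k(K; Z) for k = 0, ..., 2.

Fix the vertex order P < Q < R < S < T < U < V < W < X and write every simplex with vertices in increasing order. Then dim K = 2 and the simplices of K are:

  0-simplices (9): P, Q, R, S, T, U, V, W, X
  1-simplices (14): PU, PW, QR, QV, QW, RS, RT, RV, SV, SW, TV, TW, UX, VX
  2-simplices (3): QRV, RSV, RTV

Hence C_0 ≅ Z^9, C_1 ≅ Z^14, C_2 ≅ Z^3.

Boundary ∂_1: C_1 → C_0 maps an edge to its endpoints' difference, ∂[p,q] = q − p.
The 9×14 boundary matrix has rank 8 and Smith normal form diag(1,1,1,1,1,1,1,1).

∂_2: C_2 → C_1 maps a triangle to the signed sum of its edges. For instance
  ∂QRV = RV − QV + QR,
  ∂RSV = SV − RV + RS.
The 14×3 boundary matrix has rank 3 and Smith normal form diag(1,1,1).

From H_k ≅ ker(∂_k) / im(∂_{k+1}) we obtain:

  H_0: rank C_0 − rank ∂_1 = 9 − 8 = 1, and the invariant factors of ∂_1 are all 1, so H_0 ≅ Z.
  H_1: rank ker ∂_1 − rank ∂_2 = (14 − 8) − 3 = 3, and the invariant factors of ∂_2 are all 1, so H_1 ≅ Z^3.
  H_2: rank ker ∂_2 − rank ∂_3 = (3 − 3) − 0 = 0, and there is no ∂_3, so H_2 ≅ 0.

H_0 = Z,  H_1 = Z^3,  H_2 = 0.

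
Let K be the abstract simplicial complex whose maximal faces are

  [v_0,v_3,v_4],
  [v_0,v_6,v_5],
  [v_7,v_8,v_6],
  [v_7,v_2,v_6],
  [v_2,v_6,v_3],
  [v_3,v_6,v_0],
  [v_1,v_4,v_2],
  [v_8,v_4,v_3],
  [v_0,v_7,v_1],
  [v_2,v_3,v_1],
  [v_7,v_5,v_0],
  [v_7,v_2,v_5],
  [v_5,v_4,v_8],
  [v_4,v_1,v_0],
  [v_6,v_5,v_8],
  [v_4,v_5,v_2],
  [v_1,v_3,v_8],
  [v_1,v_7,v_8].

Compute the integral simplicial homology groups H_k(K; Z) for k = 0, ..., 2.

H_0 = Z,  H_1 = Z × Z/2,  H_2 = 0.

Order the vertices as v_0 < v_1 < v_2 < v_3 < v_4 < v_5 < v_6 < v_7 < v_8. Listing each simplex with vertices in this order, K has dimension 2 with simplices:

  0-simplices (9): [v_0], [v_1], [v_2], [v_3], [v_4], [v_5], [v_6], [v_7], [v_8]
  1-simplices (27): (27 of them)
  2-simplices (18): (18 of them)

so the chain groups are C_0 ≅ Z^9, C_1 ≅ Z^27, C_2 ≅ Z^18.

∂_1: C_1 → C_0 maps an edge to its endpoints' difference, ∂[p,q] = q − p.
As a 9×27 matrix over Z this has rank 8, with invariant factors (1,1,1,1,1,1,1,1).

Boundary ∂_2: C_2 → C_1 sends each 2-simplex [p,q,r] to [q,r] − [p,r] + [p,q]. For instance
  ∂[v_1,v_3,v_8] = [v_3,v_8] − [v_1,v_8] + [v_1,v_3],
  ∂[v_0,v_5,v_7] = [v_5,v_7] − [v_0,v_7] + [v_0,v_5].
The resulting 27×18 matrix has rank 18, and its Smith normal form has invariant factors (1,1,1,1,1,1,1,1,1,1,1,1,1,1,1,1,1,2).

Computing H_k = (kernel of ∂_k) / (image of ∂_{k+1}):

  H_0: rank C_0 − rank ∂_1 = 9 − 8 = 1, and the invariant factors of ∂_1 are all 1, so H_0 ≅ Z.
  H_1: rank ker ∂_1 − rank ∂_2 = (27 − 8) − 18 = 1, and ∂_2 has invariant factor 2 > 1, so H_1 ≅ Z × Z/2.
  H_2: rank ker ∂_2 − rank ∂_3 = (18 − 18) − 0 = 0, and there is no ∂_3, so H_2 ≅ 0.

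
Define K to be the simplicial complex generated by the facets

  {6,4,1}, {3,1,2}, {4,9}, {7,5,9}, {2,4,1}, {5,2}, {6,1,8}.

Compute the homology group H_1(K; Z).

Take the total order 1 < 2 < 3 < 4 < 5 < 6 < 7 < 8 < 9 on the vertex set. Then K (dimension 2) consists of the simplices:

  0-simplices (9): [1], [2], [3], [4], [5], [6], [7], [8], [9]
  1-simplices (14): [1,2], [1,3], [1,4], [1,6], [1,8], [2,3], [2,4], [2,5], [4,6], [4,9], [5,7], [5,9], [6,8], [7,9]
  2-simplices (5): [1,2,3], [1,2,4], [1,4,6], [1,6,8], [5,7,9]

Hence C_0 ≅ Z^9, C_1 ≅ Z^14, C_2 ≅ Z^5.

∂_1: C_1 → C_0 maps an edge to its endpoints' difference, ∂[p,q] = q − p.
This gives a 9×14 integer matrix of rank 8; reducing to Smith normal form yields diagonal entries (1,1,1,1,1,1,1,1).

The boundary map ∂_2: C_2 → C_1 sends each 2-simplex [p,q,r] to [q,r] − [p,r] + [p,q]. For instance
  ∂[1,4,6] = [4,6] − [1,6] + [1,4],
  ∂[1,6,8] = [6,8] − [1,8] + [1,6].
The 14×5 boundary matrix has rank 5 and Smith normal form diag(1,1,1,1,1).

Reading off H_k = ker ∂_k / im ∂_{k+1}:

  H_1: rank ker ∂_1 − rank ∂_2 = (14 − 8) − 5 = 1, and the invariant factors of ∂_2 are all 1, so H_1 ≅ Z.

H_1 ≅ Z.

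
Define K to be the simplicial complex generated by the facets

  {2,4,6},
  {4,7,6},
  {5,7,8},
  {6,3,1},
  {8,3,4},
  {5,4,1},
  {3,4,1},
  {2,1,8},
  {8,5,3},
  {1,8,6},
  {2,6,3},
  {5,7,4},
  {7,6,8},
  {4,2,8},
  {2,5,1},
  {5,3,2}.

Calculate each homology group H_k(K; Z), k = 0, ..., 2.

H_0 ≅ Z,  H_1 ≅ Z^2,  H_2 ≅ Z.

K has 8 vertices, 24 edges, 16 triangles.
rank ∂_0 = 0, rank ∂_1 = 7 ⇒ b_0 = 8 − 0 − 7 = 1; all invariant factors of ∂_1 are 1 so no torsion. So H_0 = Z.
rank ∂_1 = 7, rank ∂_2 = 15 ⇒ b_1 = 24 − 7 − 15 = 2; all invariant factors of ∂_2 are 1 so no torsion. So H_1 = Z^2.
rank ∂_2 = 15, rank ∂_3 = 0 ⇒ b_2 = 16 − 15 − 0 = 1. So H_2 = Z.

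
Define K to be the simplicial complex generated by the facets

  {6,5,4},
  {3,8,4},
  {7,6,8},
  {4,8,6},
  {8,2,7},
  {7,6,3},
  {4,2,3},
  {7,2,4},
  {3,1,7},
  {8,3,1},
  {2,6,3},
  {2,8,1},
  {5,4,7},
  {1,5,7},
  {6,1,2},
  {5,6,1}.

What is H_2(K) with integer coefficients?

H_2 ≅ Z.

Fix the vertex order 1 < 2 < 3 < 4 < 5 < 6 < 7 < 8 and write every simplex with vertices in increasing order. Then dim K = 2 and the simplices of K are:

  0-simplices (8): [1], [2], [3], [4], [5], [6], [7], [8]
  1-simplices (24): (24 of them)
  2-simplices (16): [1,2,6], [1,2,8], [1,3,7], [1,3,8], [1,5,6], [1,5,7], [2,3,4], [2,3,6], [2,4,7], [2,7,8], [3,4,8], [3,6,7], [4,5,6], [4,5,7], [4,6,8], [6,7,8]

Hence C_0 ≅ Z^8, C_1 ≅ Z^24, C_2 ≅ Z^16.

∂_1: C_1 → C_0 sends each edge [p,q] (with p < q) to q − p.
This gives a 8×24 integer matrix of rank 7; reducing to Smith normal form yields diagonal entries (1,1,1,1,1,1,1).

The boundary map ∂_2: C_2 → C_1 sends each 2-simplex [p,q,r] to [q,r] − [p,r] + [p,q]. For instance
  ∂[2,7,8] = [7,8] − [2,8] + [2,7],
  ∂[1,3,7] = [3,7] − [1,7] + [1,3].
As a 24×16 matrix over Z this has rank 15, with invariant factors (1,1,1,1,1,1,1,1,1,1,1,1,1,1,1).

Now H_k = ker ∂_k / im ∂_{k+1}, so:

  H_2: rank ker ∂_2 − rank ∂_3 = (16 − 15) − 0 = 1, and there is no ∂_3, so H_2 = Z.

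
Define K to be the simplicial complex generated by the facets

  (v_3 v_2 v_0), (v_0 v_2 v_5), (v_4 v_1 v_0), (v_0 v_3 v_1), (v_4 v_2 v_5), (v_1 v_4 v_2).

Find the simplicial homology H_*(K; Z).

We work with the vertex ordering v_0 < v_1 < v_2 < v_3 < v_4 < v_5. The simplices of K, each written with vertices in increasing order, are:

  0-simplices (6): [v_0], [v_1], [v_2], [v_3], [v_4], [v_5]
  1-simplices (12): [v_0,v_1], [v_0,v_2], [v_0,v_3], [v_0,v_4], [v_0,v_5], [v_1,v_2], [v_1,v_3], [v_1,v_4], [v_2,v_3], [v_2,v_4], [v_2,v_5], [v_4,v_5]
  2-simplices (6): [v_0,v_1,v_3], [v_0,v_1,v_4], [v_0,v_2,v_3], [v_0,v_2,v_5], [v_1,v_2,v_4], [v_2,v_4,v_5]

so the chain groups are C_0 ≅ Z^6, C_1 ≅ Z^12, C_2 ≅ Z^6.

∂_1: C_1 → C_0 sends each edge [p,q] (with p < q) to q − p. For instance
  ∂[v_1,v_2] = [v_2] − [v_1].
The resulting 6×12 matrix has rank 5, and its Smith normal form has invariant factors (1,1,1,1,1).

The boundary map ∂_2: C_2 → C_1 maps a triangle to the signed sum of its edges. For instance
  ∂[v_1,v_2,v_4] = [v_2,v_4] − [v_1,v_4] + [v_1,v_2],
  ∂[v_0,v_1,v_4] = [v_1,v_4] − [v_0,v_4] + [v_0,v_1].
As a 12×6 matrix over Z this has rank 6, with invariant factors (1,1,1,1,1,1).

Computing H_k = (kernel of ∂_k) / (image of ∂_{k+1}):

  H_0: rank C_0 − rank ∂_1 = 6 − 5 = 1, and the invariant factors of ∂_1 are all 1, so H_0 = Z.
  H_1: rank ker ∂_1 − rank ∂_2 = (12 − 5) − 6 = 1, and the invariant factors of ∂_2 are all 1, so H_1 = Z.
  H_2: rank ker ∂_2 − rank ∂_3 = (6 − 6) − 0 = 0, and there is no ∂_3, so H_2 = 0.

(K is a triangulation of the cylinder S^1 x I.)

H_0 ≅ Z,  H_1 ≅ Z,  H_2 = 0.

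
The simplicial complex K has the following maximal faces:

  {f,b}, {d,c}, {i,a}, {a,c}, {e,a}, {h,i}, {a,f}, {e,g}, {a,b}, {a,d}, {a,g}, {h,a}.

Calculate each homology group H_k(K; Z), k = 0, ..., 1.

H_0 = Z,  H_1 = Z^4.

Order the vertices as a < b < c < d < e < f < g < h < i. Listing each simplex with vertices in this order, K has dimension 1 with simplices:

  0-simplices (9): a, b, c, d, e, f, g, h, i
  1-simplices (12): ab, ac, ad, ae, af, ag, ah, ai, bf, cd, eg, hi

giving chain groups C_0 ≅ Z^9, C_1 ≅ Z^12.

The boundary map ∂_1: C_1 → C_0 sends each edge [p,q] (with p < q) to q − p. For instance
  ∂hi = i − h.
The 9×12 boundary matrix has rank 8 and Smith normal form diag(1,1,1,1,1,1,1,1).

Now H_k = ker ∂_k / im ∂_{k+1}, so:

  H_0: rank C_0 − rank ∂_1 = 9 − 8 = 1, and the invariant factors of ∂_1 are all 1, so H_0 ≅ Z.
  H_1: rank ker ∂_1 − rank ∂_2 = (12 − 8) − 0 = 4, and there is no ∂_2, so H_1 ≅ Z^4.

As a check, the Euler characteristic is 9 − 12 = -3, which agrees with 1 − 4 = -3.
(K is a triangulation of a wedge of 4 circles.)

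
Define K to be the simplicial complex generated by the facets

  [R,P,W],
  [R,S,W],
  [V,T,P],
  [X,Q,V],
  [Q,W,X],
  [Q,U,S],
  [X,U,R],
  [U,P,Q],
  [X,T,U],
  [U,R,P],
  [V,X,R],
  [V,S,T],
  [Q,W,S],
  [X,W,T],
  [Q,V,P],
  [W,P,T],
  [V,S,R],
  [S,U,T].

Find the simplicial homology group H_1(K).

H_1 = Z^2.

Order the vertices as P < Q < R < S < T < U < V < W < X. Listing each simplex with vertices in this order, K has dimension 2 with simplices:

  0-simplices (9): P, Q, R, S, T, U, V, W, X
  1-simplices (27): PQ, PR, PT, PU, PV, PW, QS, QU, QV, QW, QX, RS, RU, RV, RW, RX, ST, SU, SV, SW, TU, TV, TW, TX, UX, VX, WX
  2-simplices (18): PQU, PQV, PRU, PRW, PTV, PTW, QSU, QSW, QVX, QWX, RSV, RSW, RUX, RVX, STU, STV, TUX, TWX

Hence C_0 ≅ Z^9, C_1 ≅ Z^27, C_2 ≅ Z^18.

∂_1: C_1 → C_0 sends each edge [p,q] (with p < q) to q − p. For instance
  ∂SW = W − S.
As a 9×27 matrix over Z this has rank 8, with invariant factors (1,1,1,1,1,1,1,1).

∂_2: C_2 → C_1 acts by ∂[p,q,r] = [q,r] − [p,r] + [p,q]. For instance
  ∂RVX = VX − RX + RV,
  ∂TWX = WX − TX + TW.
This gives a 27×18 integer matrix of rank 17; reducing to Smith normal form yields diagonal entries (1,1,1,1,1,1,1,1,1,1,1,1,1,1,1,1,1).

Now H_k = ker ∂_k / im ∂_{k+1}, so:

  H_1: rank ker ∂_1 − rank ∂_2 = (27 − 8) − 17 = 2, and the invariant factors of ∂_2 are all 1, so H_1 = Z^2.

(K is a triangulation of the torus T^2.)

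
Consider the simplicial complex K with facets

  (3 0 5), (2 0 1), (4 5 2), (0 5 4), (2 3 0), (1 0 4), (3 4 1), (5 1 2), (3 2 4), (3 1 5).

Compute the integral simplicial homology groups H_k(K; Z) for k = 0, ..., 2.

We work with the vertex ordering 0 < 1 < 2 < 3 < 4 < 5. The simplices of K, each written with vertices in increasing order, are:

  0-simplices (6): [0], [1], [2], [3], [4], [5]
  1-simplices (15): [0,1], [0,2], [0,3], [0,4], [0,5], [1,2], [1,3], [1,4], [1,5], [2,3], [2,4], [2,5], [3,4], [3,5], [4,5]
  2-simplices (10): [0,1,2], [0,1,4], [0,2,3], [0,3,5], [0,4,5], [1,2,5], [1,3,4], [1,3,5], [2,3,4], [2,4,5]

giving chain groups C_0 ≅ Z^6, C_1 ≅ Z^15, C_2 ≅ Z^10.

Boundary ∂_1: C_1 → C_0 sends each edge [p,q] (with p < q) to q − p. For instance
  ∂[0,2] = [2] − [0].
The 6×15 boundary matrix has rank 5 and Smith normal form diag(1,1,1,1,1).

The boundary map ∂_2: C_2 → C_1 acts by ∂[p,q,r] = [q,r] − [p,r] + [p,q]. For instance
  ∂[0,3,5] = [3,5] − [0,5] + [0,3],
  ∂[0,1,4] = [1,4] − [0,4] + [0,1].
As a 15×10 matrix over Z this has rank 10, with invariant factors (1,1,1,1,1,1,1,1,1,2).

Reading off H_k = ker ∂_k / im ∂_{k+1}:

  H_0: rank C_0 − rank ∂_1 = 6 − 5 = 1, and the invariant factors of ∂_1 are all 1, so H_0 = Z.
  H_1: rank ker ∂_1 − rank ∂_2 = (15 − 5) − 10 = 0, and ∂_2 has invariant factor 2 > 1, so H_1 = Z_2.
  H_2: rank ker ∂_2 − rank ∂_3 = (10 − 10) − 0 = 0, and there is no ∂_3, so H_2 = 0.

As a check, the Euler characteristic is 6 − 15 + 10 = 1, which agrees with 1 − 0 + 0 = 1.

H_0 = Z,  H_1 = Z_2,  H_2 = 0.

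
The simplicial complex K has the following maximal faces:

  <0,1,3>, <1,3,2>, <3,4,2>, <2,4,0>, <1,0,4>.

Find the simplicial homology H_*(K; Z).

H_0 = Z,  H_1 = Z,  H_2 = 0.

Fix the vertex order 0 < 1 < 2 < 3 < 4 and write every simplex with vertices in increasing order. Then dim K = 2 and the simplices of K are:

  0-simplices (5): [0], [1], [2], [3], [4]
  1-simplices (10): [0,1], [0,2], [0,3], [0,4], [1,2], [1,3], [1,4], [2,3], [2,4], [3,4]
  2-simplices (5): [0,1,3], [0,1,4], [0,2,4], [1,2,3], [2,3,4]

Hence C_0 ≅ Z^5, C_1 ≅ Z^10, C_2 ≅ Z^5.

The boundary map ∂_1: C_1 → C_0 is given by ∂[p,q] = [q] − [p].
This gives a 5×10 integer matrix of rank 4; reducing to Smith normal form yields diagonal entries (1,1,1,1).

Boundary ∂_2: C_2 → C_1 acts by ∂[p,q,r] = [q,r] − [p,r] + [p,q]. For instance
  ∂[0,1,3] = [1,3] − [0,3] + [0,1],
  ∂[0,2,4] = [2,4] − [0,4] + [0,2].
The 10×5 boundary matrix has rank 5 and Smith normal form diag(1,1,1,1,1).

Reading off H_k = ker ∂_k / im ∂_{k+1}:

  H_0: rank C_0 − rank ∂_1 = 5 − 4 = 1, and the invariant factors of ∂_1 are all 1, so H_0 = Z.
  H_1: rank ker ∂_1 − rank ∂_2 = (10 − 4) − 5 = 1, and the invariant factors of ∂_2 are all 1, so H_1 = Z.
  H_2: rank ker ∂_2 − rank ∂_3 = (5 − 5) − 0 = 0, and there is no ∂_3, so H_2 = 0.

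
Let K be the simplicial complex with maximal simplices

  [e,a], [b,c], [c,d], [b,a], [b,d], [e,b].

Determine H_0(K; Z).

H_0 ≅ Z.

Fix the vertex order a < b < c < d < e and write every simplex with vertices in increasing order. Then dim K = 1 and the simplices of K are:

  0-simplices (5): a, b, c, d, e
  1-simplices (6): ab, ae, bc, bd, be, cd

giving chain groups C_0 ≅ Z^5, C_1 ≅ Z^6.

Boundary ∂_1: C_1 → C_0 sends each edge [p,q] (with p < q) to q − p.
The 5×6 boundary matrix has rank 4 and Smith normal form diag(1,1,1,1).

From H_k ≅ ker(∂_k) / im(∂_{k+1}) we obtain:

  H_0: rank C_0 − rank ∂_1 = 5 − 4 = 1, and the invariant factors of ∂_1 are all 1, so H_0 = Z.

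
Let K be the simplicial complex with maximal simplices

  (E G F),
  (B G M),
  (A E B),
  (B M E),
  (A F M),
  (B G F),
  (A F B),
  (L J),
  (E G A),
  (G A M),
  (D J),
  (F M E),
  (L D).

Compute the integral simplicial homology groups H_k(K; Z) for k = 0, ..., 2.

We work with the vertex ordering A < B < D < E < F < G < J < L < M. The simplices of K, each written with vertices in increasing order, are:

  0-simplices (9): A, B, D, E, F, G, J, L, M
  1-simplices (18): AB, AE, AF, AG, AM, BE, BF, BG, BM, DJ, DL, EF, EG, EM, FG, FM, GM, JL
  2-simplices (10): ABE, ABF, AEG, AFM, AGM, BEM, BFG, BGM, EFG, EFM

Hence C_0 ≅ Z^9, C_1 ≅ Z^18, C_2 ≅ Z^10.

∂_1: C_1 → C_0 is given by ∂[p,q] = [q] − [p].
The 9×18 boundary matrix has rank 7 and Smith normal form diag(1,1,1,1,1,1,1).

The boundary map ∂_2: C_2 → C_1 acts by ∂[p,q,r] = [q,r] − [p,r] + [p,q]. For instance
  ∂BEM = EM − BM + BE,
  ∂EFG = FG − EG + EF.
The 18×10 boundary matrix has rank 10 and Smith normal form diag(1,1,1,1,1,1,1,1,1,2).

From H_k ≅ ker(∂_k) / im(∂_{k+1}) we obtain:

  H_0: rank C_0 − rank ∂_1 = 9 − 7 = 2, and the invariant factors of ∂_1 are all 1, so H_0 ≅ Z^2.
  H_1: rank ker ∂_1 − rank ∂_2 = (18 − 7) − 10 = 1, and ∂_2 has invariant factor 2 > 1, so H_1 ≅ Z ⊕ Z/2.
  H_2: rank ker ∂_2 − rank ∂_3 = (10 − 10) − 0 = 0, and there is no ∂_3, so H_2 ≅ 0.

H_0 = Z^2,  H_1 = Z ⊕ Z/2,  H_2 = 0.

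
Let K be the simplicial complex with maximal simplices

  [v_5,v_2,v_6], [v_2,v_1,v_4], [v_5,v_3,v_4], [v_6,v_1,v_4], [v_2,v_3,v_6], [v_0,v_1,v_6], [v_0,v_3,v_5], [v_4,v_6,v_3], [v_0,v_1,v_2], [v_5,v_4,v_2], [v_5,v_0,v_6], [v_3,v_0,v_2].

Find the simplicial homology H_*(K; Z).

Fix the vertex order v_0 < v_1 < v_2 < v_3 < v_4 < v_5 < v_6 and write every simplex with vertices in increasing order. Then dim K = 2 and the simplices of K are:

  0-simplices (7): [v_0], [v_1], [v_2], [v_3], [v_4], [v_5], [v_6]
  1-simplices (18): (18 of them)
  2-simplices (12): (12 of them)

giving chain groups C_0 ≅ Z^7, C_1 ≅ Z^18, C_2 ≅ Z^12.

The boundary map ∂_1: C_1 → C_0 maps an edge to its endpoints' difference, ∂[p,q] = q − p. For instance
  ∂[v_3,v_5] = [v_5] − [v_3].
The 7×18 boundary matrix has rank 6 and Smith normal form diag(1,1,1,1,1,1).

∂_2: C_2 → C_1 sends each 2-simplex [p,q,r] to [q,r] − [p,r] + [p,q]. For instance
  ∂[v_0,v_1,v_2] = [v_1,v_2] − [v_0,v_2] + [v_0,v_1],
  ∂[v_0,v_1,v_6] = [v_1,v_6] − [v_0,v_6] + [v_0,v_1].
The resulting 18×12 matrix has rank 12, and its Smith normal form has invariant factors (1,1,1,1,1,1,1,1,1,1,1,2).

Reading off H_k = ker ∂_k / im ∂_{k+1}:

  H_0: rank C_0 − rank ∂_1 = 7 − 6 = 1, and the invariant factors of ∂_1 are all 1, so H_0 ≅ Z.
  H_1: rank ker ∂_1 − rank ∂_2 = (18 − 6) − 12 = 0, and ∂_2 has invariant factor 2 > 1, so H_1 ≅ Z/2.
  H_2: rank ker ∂_2 − rank ∂_3 = (12 − 12) − 0 = 0, and there is no ∂_3, so H_2 ≅ 0.

H_0 ≅ Z,  H_1 ≅ Z/2,  H_2 = 0.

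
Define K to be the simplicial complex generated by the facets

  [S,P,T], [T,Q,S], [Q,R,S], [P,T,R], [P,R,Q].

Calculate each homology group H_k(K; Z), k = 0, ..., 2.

Order the vertices as P < Q < R < S < T. Listing each simplex with vertices in this order, K has dimension 2 with simplices:

  0-simplices (5): P, Q, R, S, T
  1-simplices (10): PQ, PR, PS, PT, QR, QS, QT, RS, RT, ST
  2-simplices (5): PQR, PRT, PST, QRS, QST

Hence C_0 ≅ Z^5, C_1 ≅ Z^10, C_2 ≅ Z^5.

The boundary map ∂_1: C_1 → C_0 is given by ∂[p,q] = [q] − [p]. For instance
  ∂QS = S − Q.
As a 5×10 matrix over Z this has rank 4, with invariant factors (1,1,1,1).

Boundary ∂_2: C_2 → C_1 maps a triangle to the signed sum of its edges. For instance
  ∂PRT = RT − PT + PR,
  ∂PQR = QR − PR + PQ.
The resulting 10×5 matrix has rank 5, and its Smith normal form has invariant factors (1,1,1,1,1).

Now H_k = ker ∂_k / im ∂_{k+1}, so:

  H_0: rank C_0 − rank ∂_1 = 5 − 4 = 1, and the invariant factors of ∂_1 are all 1, so H_0 = Z.
  H_1: rank ker ∂_1 − rank ∂_2 = (10 − 4) − 5 = 1, and the invariant factors of ∂_2 are all 1, so H_1 = Z.
  H_2: rank ker ∂_2 − rank ∂_3 = (5 − 5) − 0 = 0, and there is no ∂_3, so H_2 = 0.

As a check, the Euler characteristic is 5 − 10 + 5 = 0, which agrees with 1 − 1 + 0 = 0.
(K is a triangulation of the Möbius band.)

H_0 ≅ Z,  H_1 ≅ Z,  H_2 = 0.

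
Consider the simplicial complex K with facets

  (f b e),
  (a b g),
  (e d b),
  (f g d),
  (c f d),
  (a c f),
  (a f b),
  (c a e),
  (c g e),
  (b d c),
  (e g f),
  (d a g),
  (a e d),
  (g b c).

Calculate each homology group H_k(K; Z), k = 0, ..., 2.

K has 7 vertices, 21 edges, 14 triangles.
rank ∂_0 = 0, rank ∂_1 = 6 ⇒ b_0 = 7 − 0 − 6 = 1; all invariant factors of ∂_1 are 1 so no torsion. So H_0 ≅ Z.
rank ∂_1 = 6, rank ∂_2 = 13 ⇒ b_1 = 21 − 6 − 13 = 2; all invariant factors of ∂_2 are 1 so no torsion. So H_1 ≅ Z^2.
rank ∂_2 = 13, rank ∂_3 = 0 ⇒ b_2 = 14 − 13 − 0 = 1. So H_2 ≅ Z.

H_0 = Z,  H_1 = Z^2,  H_2 = Z.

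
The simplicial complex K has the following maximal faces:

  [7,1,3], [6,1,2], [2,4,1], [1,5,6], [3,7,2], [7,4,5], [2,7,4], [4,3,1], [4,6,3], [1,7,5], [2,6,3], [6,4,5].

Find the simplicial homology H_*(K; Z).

H_0 = Z,  H_1 = Z/2,  H_2 = 0.

Fix the vertex order 1 < 2 < 3 < 4 < 5 < 6 < 7 and write every simplex with vertices in increasing order. Then dim K = 2 and the simplices of K are:

  0-simplices (7): [1], [2], [3], [4], [5], [6], [7]
  1-simplices (18): [1,2], [1,3], [1,4], [1,5], [1,6], [1,7], [2,3], [2,4], [2,6], [2,7], [3,4], [3,6], [3,7], [4,5], [4,6], [4,7], [5,6], [5,7]
  2-simplices (12): [1,2,4], [1,2,6], [1,3,4], [1,3,7], [1,5,6], [1,5,7], [2,3,6], [2,3,7], [2,4,7], [3,4,6], [4,5,6], [4,5,7]

Hence C_0 ≅ Z^7, C_1 ≅ Z^18, C_2 ≅ Z^12.

Boundary ∂_1: C_1 → C_0 sends each edge [p,q] (with p < q) to q − p. For instance
  ∂[4,6] = [6] − [4].
The 7×18 boundary matrix has rank 6 and Smith normal form diag(1,1,1,1,1,1).

∂_2: C_2 → C_1 sends each 2-simplex [p,q,r] to [q,r] − [p,r] + [p,q]. For instance
  ∂[3,4,6] = [4,6] − [3,6] + [3,4],
  ∂[4,5,7] = [5,7] − [4,7] + [4,5].
The 18×12 boundary matrix has rank 12 and Smith normal form diag(1,1,1,1,1,1,1,1,1,1,1,2).

Reading off H_k = ker ∂_k / im ∂_{k+1}:

  H_0: rank C_0 − rank ∂_1 = 7 − 6 = 1, and the invariant factors of ∂_1 are all 1, so H_0 ≅ Z.
  H_1: rank ker ∂_1 − rank ∂_2 = (18 − 6) − 12 = 0, and ∂_2 has invariant factor 2 > 1, so H_1 ≅ Z/2.
  H_2: rank ker ∂_2 − rank ∂_3 = (12 − 12) − 0 = 0, and there is no ∂_3, so H_2 ≅ 0.

As a check, the Euler characteristic is 7 − 18 + 12 = 1, which agrees with 1 − 0 + 0 = 1.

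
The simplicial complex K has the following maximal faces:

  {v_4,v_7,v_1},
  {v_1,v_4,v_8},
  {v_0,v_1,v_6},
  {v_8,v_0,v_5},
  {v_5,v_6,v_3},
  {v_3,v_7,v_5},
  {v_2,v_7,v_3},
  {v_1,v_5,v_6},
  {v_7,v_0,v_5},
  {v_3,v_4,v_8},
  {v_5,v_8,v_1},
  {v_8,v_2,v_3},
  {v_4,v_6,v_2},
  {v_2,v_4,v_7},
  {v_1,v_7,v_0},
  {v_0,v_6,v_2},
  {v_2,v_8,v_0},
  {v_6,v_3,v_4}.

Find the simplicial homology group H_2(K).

Order the vertices as v_0 < v_1 < v_2 < v_3 < v_4 < v_5 < v_6 < v_7 < v_8. Listing each simplex with vertices in this order, K has dimension 2 with simplices:

  0-simplices (9): [v_0], [v_1], [v_2], [v_3], [v_4], [v_5], [v_6], [v_7], [v_8]
  1-simplices (27): (27 of them)
  2-simplices (18): (18 of them)

Hence C_0 ≅ Z^9, C_1 ≅ Z^27, C_2 ≅ Z^18.

∂_1: C_1 → C_0 sends each edge [p,q] (with p < q) to q − p. For instance
  ∂[v_0,v_6] = [v_6] − [v_0].
The 9×27 boundary matrix has rank 8 and Smith normal form diag(1,1,1,1,1,1,1,1).

The boundary map ∂_2: C_2 → C_1 sends each 2-simplex [p,q,r] to [q,r] − [p,r] + [p,q]. For instance
  ∂[v_0,v_5,v_7] = [v_5,v_7] − [v_0,v_7] + [v_0,v_5],
  ∂[v_2,v_4,v_7] = [v_4,v_7] − [v_2,v_7] + [v_2,v_4].
As a 27×18 matrix over Z this has rank 18, with invariant factors (1,1,1,1,1,1,1,1,1,1,1,1,1,1,1,1,1,2).

From H_k ≅ ker(∂_k) / im(∂_{k+1}) we obtain:

  H_2: rank ker ∂_2 − rank ∂_3 = (18 − 18) − 0 = 0, and there is no ∂_3, so H_2 = 0.

H_2 = 0.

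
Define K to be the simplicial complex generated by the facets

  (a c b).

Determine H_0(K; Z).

K has 3 vertices, 3 edges, 1 triangle.
rank ∂_0 = 0, rank ∂_1 = 2 ⇒ b_0 = 3 − 0 − 2 = 1; all invariant factors of ∂_1 are 1 so no torsion. So H_0 = Z.

H_0 ≅ Z.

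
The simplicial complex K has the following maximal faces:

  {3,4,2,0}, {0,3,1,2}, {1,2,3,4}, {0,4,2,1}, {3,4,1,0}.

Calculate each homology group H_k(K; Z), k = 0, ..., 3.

H_0 = Z,  H_1 = 0,  H_2 = 0,  H_3 = Z.

Fix the vertex order 0 < 1 < 2 < 3 < 4 and write every simplex with vertices in increasing order. Then dim K = 3 and the simplices of K are:

  0-simplices (5): [0], [1], [2], [3], [4]
  1-simplices (10): [0,1], [0,2], [0,3], [0,4], [1,2], [1,3], [1,4], [2,3], [2,4], [3,4]
  2-simplices (10): [0,1,2], [0,1,3], [0,1,4], [0,2,3], [0,2,4], [0,3,4], [1,2,3], [1,2,4], [1,3,4], [2,3,4]
  3-simplices (5): [0,1,2,3], [0,1,2,4], [0,1,3,4], [0,2,3,4], [1,2,3,4]

Hence C_0 ≅ Z^5, C_1 ≅ Z^10, C_2 ≅ Z^10, C_3 ≅ Z^5.

Boundary ∂_1: C_1 → C_0 is given by ∂[p,q] = [q] − [p].
As a 5×10 matrix over Z this has rank 4, with invariant factors (1,1,1,1).

∂_2: C_2 → C_1 sends each 2-simplex [p,q,r] to [q,r] − [p,r] + [p,q]. For instance
  ∂[2,3,4] = [3,4] − [2,4] + [2,3],
  ∂[0,2,3] = [2,3] − [0,3] + [0,2].
This gives a 10×10 integer matrix of rank 6; reducing to Smith normal form yields diagonal entries (1,1,1,1,1,1).

Boundary ∂_3: C_3 → C_2 sends each 3-simplex σ to the alternating sum Σ_i (−1)^i (σ with its i-th vertex removed). For instance
  ∂[1,2,3,4] = [2,3,4] − [1,3,4] + [1,2,4] − [1,2,3],
  ∂[0,2,3,4] = [2,3,4] − [0,3,4] + [0,2,4] − [0,2,3].
As a 10×5 matrix over Z this has rank 4, with invariant factors (1,1,1,1).

Computing H_k = (kernel of ∂_k) / (image of ∂_{k+1}):

  H_0: rank C_0 − rank ∂_1 = 5 − 4 = 1, and the invariant factors of ∂_1 are all 1, so H_0 = Z.
  H_1: rank ker ∂_1 − rank ∂_2 = (10 − 4) − 6 = 0, and the invariant factors of ∂_2 are all 1, so H_1 = 0.
  H_2: rank ker ∂_2 − rank ∂_3 = (10 − 6) − 4 = 0, and the invariant factors of ∂_3 are all 1, so H_2 = 0.
  H_3: rank ker ∂_3 − rank ∂_4 = (5 − 4) − 0 = 1, and there is no ∂_4, so H_3 = Z.

(K is a triangulation of the 3-sphere S^3.)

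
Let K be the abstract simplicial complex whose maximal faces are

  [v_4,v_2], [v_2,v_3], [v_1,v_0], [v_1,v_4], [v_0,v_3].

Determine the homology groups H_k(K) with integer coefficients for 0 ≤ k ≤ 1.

H_0 = Z,  H_1 = Z.

K has 5 vertices, 5 edges.
rank ∂_0 = 0, rank ∂_1 = 4 ⇒ b_0 = 5 − 0 − 4 = 1; all invariant factors of ∂_1 are 1 so no torsion. So H_0 ≅ Z.
rank ∂_1 = 4, rank ∂_2 = 0 ⇒ b_1 = 5 − 4 − 0 = 1. So H_1 ≅ Z.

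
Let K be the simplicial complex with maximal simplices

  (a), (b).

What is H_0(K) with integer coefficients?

H_0 ≅ Z^2.

Take the total order a < b on the vertex set. Then K (dimension 0) consists of the simplices:

  0-simplices (2): a, b

so the chain groups are C_0 ≅ Z^2.

Reading off H_k = ker ∂_k / im ∂_{k+1}:

  H_0: rank C_0 − rank ∂_1 = 2 − 0 = 2, and there is no ∂_1, so H_0 ≅ Z^2.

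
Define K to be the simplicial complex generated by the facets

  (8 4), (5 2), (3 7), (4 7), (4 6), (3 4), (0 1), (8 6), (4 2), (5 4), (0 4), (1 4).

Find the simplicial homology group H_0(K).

Order the vertices as 0 < 1 < 2 < 3 < 4 < 5 < 6 < 7 < 8. Listing each simplex with vertices in this order, K has dimension 1 with simplices:

  0-simplices (9): [0], [1], [2], [3], [4], [5], [6], [7], [8]
  1-simplices (12): [0,1], [0,4], [1,4], [2,4], [2,5], [3,4], [3,7], [4,5], [4,6], [4,7], [4,8], [6,8]

so the chain groups are C_0 ≅ Z^9, C_1 ≅ Z^12.

The boundary map ∂_1: C_1 → C_0 sends each edge [p,q] (with p < q) to q − p.
As a 9×12 matrix over Z this has rank 8, with invariant factors (1,1,1,1,1,1,1,1).

Computing H_k = (kernel of ∂_k) / (image of ∂_{k+1}):

  H_0: rank C_0 − rank ∂_1 = 9 − 8 = 1, and the invariant factors of ∂_1 are all 1, so H_0 = Z.

H_0 = Z.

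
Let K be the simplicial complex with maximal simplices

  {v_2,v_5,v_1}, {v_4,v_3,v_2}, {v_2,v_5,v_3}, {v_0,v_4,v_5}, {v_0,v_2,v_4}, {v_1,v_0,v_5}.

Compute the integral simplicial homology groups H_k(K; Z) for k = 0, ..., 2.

We work with the vertex ordering v_0 < v_1 < v_2 < v_3 < v_4 < v_5. The simplices of K, each written with vertices in increasing order, are:

  0-simplices (6): [v_0], [v_1], [v_2], [v_3], [v_4], [v_5]
  1-simplices (12): [v_0,v_1], [v_0,v_2], [v_0,v_4], [v_0,v_5], [v_1,v_2], [v_1,v_5], [v_2,v_3], [v_2,v_4], [v_2,v_5], [v_3,v_4], [v_3,v_5], [v_4,v_5]
  2-simplices (6): [v_0,v_1,v_5], [v_0,v_2,v_4], [v_0,v_4,v_5], [v_1,v_2,v_5], [v_2,v_3,v_4], [v_2,v_3,v_5]

so the chain groups are C_0 ≅ Z^6, C_1 ≅ Z^12, C_2 ≅ Z^6.

∂_1: C_1 → C_0 is given by ∂[p,q] = [q] − [p]. For instance
  ∂[v_4,v_5] = [v_5] − [v_4].
The resulting 6×12 matrix has rank 5, and its Smith normal form has invariant factors (1,1,1,1,1).

The boundary map ∂_2: C_2 → C_1 acts by ∂[p,q,r] = [q,r] − [p,r] + [p,q]. For instance
  ∂[v_0,v_2,v_4] = [v_2,v_4] − [v_0,v_4] + [v_0,v_2],
  ∂[v_0,v_1,v_5] = [v_1,v_5] − [v_0,v_5] + [v_0,v_1].
As a 12×6 matrix over Z this has rank 6, with invariant factors (1,1,1,1,1,1).

From H_k ≅ ker(∂_k) / im(∂_{k+1}) we obtain:

  H_0: rank C_0 − rank ∂_1 = 6 − 5 = 1, and the invariant factors of ∂_1 are all 1, so H_0 ≅ Z.
  H_1: rank ker ∂_1 − rank ∂_2 = (12 − 5) − 6 = 1, and the invariant factors of ∂_2 are all 1, so H_1 ≅ Z.
  H_2: rank ker ∂_2 − rank ∂_3 = (6 − 6) − 0 = 0, and there is no ∂_3, so H_2 ≅ 0.

(K is a triangulation of the cylinder S^1 x I.)

H_0 ≅ Z,  H_1 ≅ Z,  H_2 = 0.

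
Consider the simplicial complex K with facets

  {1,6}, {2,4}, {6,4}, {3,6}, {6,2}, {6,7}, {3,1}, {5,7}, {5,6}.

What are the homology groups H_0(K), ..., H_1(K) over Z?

H_0 = Z,  H_1 = Z^3.

Fix the vertex order 1 < 2 < 3 < 4 < 5 < 6 < 7 and write every simplex with vertices in increasing order. Then dim K = 1 and the simplices of K are:

  0-simplices (7): [1], [2], [3], [4], [5], [6], [7]
  1-simplices (9): [1,3], [1,6], [2,4], [2,6], [3,6], [4,6], [5,6], [5,7], [6,7]

giving chain groups C_0 ≅ Z^7, C_1 ≅ Z^9.

The boundary map ∂_1: C_1 → C_0 is given by ∂[p,q] = [q] − [p].
The 7×9 boundary matrix has rank 6 and Smith normal form diag(1,1,1,1,1,1).

From H_k ≅ ker(∂_k) / im(∂_{k+1}) we obtain:

  H_0: rank C_0 − rank ∂_1 = 7 − 6 = 1, and the invariant factors of ∂_1 are all 1, so H_0 ≅ Z.
  H_1: rank ker ∂_1 − rank ∂_2 = (9 − 6) − 0 = 3, and there is no ∂_2, so H_1 ≅ Z^3.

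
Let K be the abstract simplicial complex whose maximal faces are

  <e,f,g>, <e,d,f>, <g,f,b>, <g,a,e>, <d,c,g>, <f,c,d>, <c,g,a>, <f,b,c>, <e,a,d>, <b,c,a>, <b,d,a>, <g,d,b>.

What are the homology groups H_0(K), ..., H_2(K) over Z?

H_0 ≅ Z,  H_1 ≅ Z/2Z,  H_2 = 0.

K has 7 vertices, 18 edges, 12 triangles.
rank ∂_0 = 0, rank ∂_1 = 6 ⇒ b_0 = 7 − 0 − 6 = 1; all invariant factors of ∂_1 are 1 so no torsion. So H_0 ≅ Z.
rank ∂_1 = 6, rank ∂_2 = 12 ⇒ b_1 = 18 − 6 − 12 = 0; ∂_2 has invariant factor(s) [2] giving torsion. So H_1 ≅ Z/2Z.
rank ∂_2 = 12, rank ∂_3 = 0 ⇒ b_2 = 12 − 12 − 0 = 0. So H_2 ≅ 0.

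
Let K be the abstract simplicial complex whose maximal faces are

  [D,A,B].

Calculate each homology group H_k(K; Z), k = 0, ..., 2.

H_0 = Z,  H_1 = 0,  H_2 = 0.

Order the vertices as A < B < D. Listing each simplex with vertices in this order, K has dimension 2 with simplices:

  0-simplices (3): A, B, D
  1-simplices (3): AB, AD, BD
  2-simplices (1): ABD

giving chain groups C_0 ≅ Z^3, C_1 ≅ Z^3, C_2 ≅ Z^1.

∂_1: C_1 → C_0 maps an edge to its endpoints' difference, ∂[p,q] = q − p.
The 3×3 boundary matrix has rank 2 and Smith normal form diag(1,1).

The boundary map ∂_2: C_2 → C_1 acts by ∂[p,q,r] = [q,r] − [p,r] + [p,q]. For instance
  ∂ABD = BD − AD + AB.
The resulting 3×1 matrix has rank 1, and its Smith normal form has invariant factors (1).

Now H_k = ker ∂_k / im ∂_{k+1}, so:

  H_0: rank C_0 − rank ∂_1 = 3 − 2 = 1, and the invariant factors of ∂_1 are all 1, so H_0 ≅ Z.
  H_1: rank ker ∂_1 − rank ∂_2 = (3 − 2) − 1 = 0, and the invariant factors of ∂_2 are all 1, so H_1 ≅ 0.
  H_2: rank ker ∂_2 − rank ∂_3 = (1 − 1) − 0 = 0, and there is no ∂_3, so H_2 ≅ 0.

(K is a triangulation of the 2-simplex.)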